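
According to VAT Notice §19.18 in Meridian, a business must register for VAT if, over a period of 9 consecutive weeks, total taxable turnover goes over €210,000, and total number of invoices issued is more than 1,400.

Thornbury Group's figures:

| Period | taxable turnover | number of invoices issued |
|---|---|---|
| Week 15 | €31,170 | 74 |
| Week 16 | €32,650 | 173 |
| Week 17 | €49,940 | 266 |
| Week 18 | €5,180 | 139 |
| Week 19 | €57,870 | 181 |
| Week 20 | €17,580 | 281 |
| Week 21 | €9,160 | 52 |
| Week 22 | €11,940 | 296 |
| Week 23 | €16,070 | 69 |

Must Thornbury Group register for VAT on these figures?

Total taxable turnover: €31,170 + €32,650 + €49,940 + €5,180 + €57,870 + €17,580 + €9,160 + €11,940 + €16,070 = €231,560 (> €210,000).
Total number of invoices issued: 74 + 173 + 266 + 139 + 181 + 281 + 52 + 296 + 69 = 1,531 (> 1,400).
The test is 'and': both thresholds are exceeded.

Yes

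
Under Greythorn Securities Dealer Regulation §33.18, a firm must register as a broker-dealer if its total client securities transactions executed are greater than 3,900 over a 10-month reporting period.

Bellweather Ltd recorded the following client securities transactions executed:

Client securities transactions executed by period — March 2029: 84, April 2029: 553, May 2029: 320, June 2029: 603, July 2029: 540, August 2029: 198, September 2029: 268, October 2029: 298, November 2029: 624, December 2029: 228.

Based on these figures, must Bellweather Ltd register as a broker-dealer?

No

Total client securities transactions executed: 84 + 553 + 320 + 603 + 540 + 198 + 268 + 298 + 624 + 228 = 3,716.
3,716 ≤ 3,900, so the threshold is not exceeded.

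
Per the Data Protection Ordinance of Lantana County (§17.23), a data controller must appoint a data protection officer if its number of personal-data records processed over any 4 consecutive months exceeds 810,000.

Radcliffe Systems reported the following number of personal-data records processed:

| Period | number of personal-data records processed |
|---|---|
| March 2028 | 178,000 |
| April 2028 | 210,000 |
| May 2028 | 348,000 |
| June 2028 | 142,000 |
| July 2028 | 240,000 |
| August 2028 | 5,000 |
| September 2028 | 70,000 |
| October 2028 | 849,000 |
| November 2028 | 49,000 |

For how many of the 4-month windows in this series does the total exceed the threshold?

March 2028–June 2028: 178,000 + 210,000 + 348,000 + 142,000 = 878,000 (over)
April 2028–July 2028: 210,000 + 348,000 + 142,000 + 240,000 = 940,000 (over)
May 2028–August 2028: 348,000 + 142,000 + 240,000 + 5,000 = 735,000 (under)
June 2028–September 2028: 142,000 + 240,000 + 5,000 + 70,000 = 457,000 (under)
July 2028–October 2028: 240,000 + 5,000 + 70,000 + 849,000 = 1,164,000 (over)
August 2028–November 2028: 5,000 + 70,000 + 849,000 + 49,000 = 973,000 (over)
4 windows exceed the threshold.

4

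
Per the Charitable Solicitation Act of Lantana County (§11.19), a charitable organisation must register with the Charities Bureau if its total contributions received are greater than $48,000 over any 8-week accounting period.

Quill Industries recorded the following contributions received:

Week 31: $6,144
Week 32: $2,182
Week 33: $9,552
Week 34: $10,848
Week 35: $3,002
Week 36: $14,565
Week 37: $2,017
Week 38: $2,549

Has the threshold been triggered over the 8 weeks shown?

Total contributions received: $6,144 + $2,182 + $9,552 + $10,848 + $3,002 + $14,565 + $2,017 + $2,549 = $50,859.
$50,859 > $48,000, so the threshold is exceeded.

Yes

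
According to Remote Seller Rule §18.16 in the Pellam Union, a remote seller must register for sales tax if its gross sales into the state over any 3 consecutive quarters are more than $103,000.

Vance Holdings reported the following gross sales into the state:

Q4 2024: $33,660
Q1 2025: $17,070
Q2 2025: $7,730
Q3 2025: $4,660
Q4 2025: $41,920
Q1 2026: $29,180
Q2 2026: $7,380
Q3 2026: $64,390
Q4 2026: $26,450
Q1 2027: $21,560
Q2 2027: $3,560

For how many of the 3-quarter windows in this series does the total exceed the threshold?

Q4 2024–Q2 2025: $33,660 + $17,070 + $7,730 = $58,460 (under)
Q1 2025–Q3 2025: $17,070 + $7,730 + $4,660 = $29,460 (under)
Q2 2025–Q4 2025: $7,730 + $4,660 + $41,920 = $54,310 (under)
Q3 2025–Q1 2026: $4,660 + $41,920 + $29,180 = $75,760 (under)
Q4 2025–Q2 2026: $41,920 + $29,180 + $7,380 = $78,480 (under)
Q1 2026–Q3 2026: $29,180 + $7,380 + $64,390 = $100,950 (under)
Q2 2026–Q4 2026: $7,380 + $64,390 + $26,450 = $98,220 (under)
Q3 2026–Q1 2027: $64,390 + $26,450 + $21,560 = $112,400 (over)
Q4 2026–Q2 2027: $26,450 + $21,560 + $3,560 = $51,570 (under)
1 window exceeds the threshold.

1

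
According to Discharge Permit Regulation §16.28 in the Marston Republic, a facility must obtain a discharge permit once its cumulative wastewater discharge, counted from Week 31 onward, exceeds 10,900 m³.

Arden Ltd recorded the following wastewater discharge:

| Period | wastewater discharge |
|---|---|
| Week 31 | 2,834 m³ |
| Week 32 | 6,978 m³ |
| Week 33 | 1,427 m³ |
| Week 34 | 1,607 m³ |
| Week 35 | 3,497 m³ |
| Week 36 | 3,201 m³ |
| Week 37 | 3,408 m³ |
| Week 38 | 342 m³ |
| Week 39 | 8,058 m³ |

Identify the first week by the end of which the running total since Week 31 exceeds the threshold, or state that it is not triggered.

Through Week 31: 2,834 m³
Through Week 32: 9,812 m³
Through Week 33: 11,239 m³ ← exceeds threshold

Week 33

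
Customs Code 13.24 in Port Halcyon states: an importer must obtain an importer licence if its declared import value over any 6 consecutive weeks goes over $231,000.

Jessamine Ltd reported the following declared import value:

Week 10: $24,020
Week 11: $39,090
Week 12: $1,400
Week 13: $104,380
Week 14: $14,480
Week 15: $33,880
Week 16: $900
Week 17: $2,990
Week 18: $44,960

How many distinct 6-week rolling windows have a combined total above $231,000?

0

Week 10–Week 15: $24,020 + $39,090 + $1,400 + $104,380 + $14,480 + $33,880 = $217,250 (under)
Week 11–Week 16: $39,090 + $1,400 + $104,380 + $14,480 + $33,880 + $900 = $194,130 (under)
Week 12–Week 17: $1,400 + $104,380 + $14,480 + $33,880 + $900 + $2,990 = $158,030 (under)
Week 13–Week 18: $104,380 + $14,480 + $33,880 + $900 + $2,990 + $44,960 = $201,590 (under)
0 windows exceed the threshold.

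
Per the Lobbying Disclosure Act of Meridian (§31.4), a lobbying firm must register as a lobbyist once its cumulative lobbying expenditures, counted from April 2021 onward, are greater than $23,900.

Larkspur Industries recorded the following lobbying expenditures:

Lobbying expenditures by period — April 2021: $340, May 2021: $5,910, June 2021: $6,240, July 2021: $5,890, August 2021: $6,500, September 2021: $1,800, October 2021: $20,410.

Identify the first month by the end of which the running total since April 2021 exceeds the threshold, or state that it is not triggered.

Through April 2021: $340
Through May 2021: $6,250
Through June 2021: $12,490
Through July 2021: $18,380
Through August 2021: $24,880 ← exceeds threshold

August 2021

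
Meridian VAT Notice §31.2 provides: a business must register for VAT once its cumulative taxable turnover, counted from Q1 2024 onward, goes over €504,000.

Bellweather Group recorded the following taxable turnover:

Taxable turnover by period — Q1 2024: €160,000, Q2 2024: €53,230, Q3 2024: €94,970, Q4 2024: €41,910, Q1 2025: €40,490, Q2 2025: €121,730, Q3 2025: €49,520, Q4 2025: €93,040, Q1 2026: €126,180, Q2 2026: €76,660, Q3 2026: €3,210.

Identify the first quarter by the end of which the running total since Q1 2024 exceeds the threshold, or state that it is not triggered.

Q2 2025

Through Q1 2024: €160,000
Through Q2 2024: €213,230
Through Q3 2024: €308,200
Through Q4 2024: €350,110
Through Q1 2025: €390,600
Through Q2 2025: €512,330 ← exceeds threshold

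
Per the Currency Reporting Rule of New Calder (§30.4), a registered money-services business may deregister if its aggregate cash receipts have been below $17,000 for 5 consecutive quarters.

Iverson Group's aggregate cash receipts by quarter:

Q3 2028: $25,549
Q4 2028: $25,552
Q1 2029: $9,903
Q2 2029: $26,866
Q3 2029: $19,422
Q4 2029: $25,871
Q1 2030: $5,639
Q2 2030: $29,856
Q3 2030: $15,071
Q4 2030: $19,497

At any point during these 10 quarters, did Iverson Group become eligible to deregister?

No

Quarters below $17,000: Q1 2029, Q1 2030, Q3 2030.
Longest run of consecutive quarters below the threshold: 1.
1 < 5, so Iverson Group never became eligible.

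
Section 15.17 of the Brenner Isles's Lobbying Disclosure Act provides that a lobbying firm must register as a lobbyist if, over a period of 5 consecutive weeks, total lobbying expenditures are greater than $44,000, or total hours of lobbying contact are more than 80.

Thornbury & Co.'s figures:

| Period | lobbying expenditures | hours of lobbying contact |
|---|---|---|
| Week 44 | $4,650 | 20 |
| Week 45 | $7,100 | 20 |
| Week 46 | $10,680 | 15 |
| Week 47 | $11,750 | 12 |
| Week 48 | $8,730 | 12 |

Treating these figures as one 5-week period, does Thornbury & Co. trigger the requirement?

No

Total lobbying expenditures: $4,650 + $7,100 + $10,680 + $11,750 + $8,730 = $42,910 (≤ $44,000).
Total hours of lobbying contact: 20 + 20 + 15 + 12 + 12 = 79 (≤ 80).
The test is 'or': neither threshold is exceeded.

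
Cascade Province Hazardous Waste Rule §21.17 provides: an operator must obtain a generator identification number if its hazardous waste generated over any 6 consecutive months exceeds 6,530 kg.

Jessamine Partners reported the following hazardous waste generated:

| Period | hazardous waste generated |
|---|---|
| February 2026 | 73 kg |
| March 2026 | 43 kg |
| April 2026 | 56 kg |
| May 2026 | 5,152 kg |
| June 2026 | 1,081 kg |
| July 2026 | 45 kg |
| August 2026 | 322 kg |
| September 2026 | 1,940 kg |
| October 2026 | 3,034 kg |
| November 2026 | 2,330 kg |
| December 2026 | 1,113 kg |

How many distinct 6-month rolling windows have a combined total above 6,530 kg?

5

February 2026–July 2026: 73 kg + 43 kg + 56 kg + 5,152 kg + 1,081 kg + 45 kg = 6,450 kg (under)
March 2026–August 2026: 43 kg + 56 kg + 5,152 kg + 1,081 kg + 45 kg + 322 kg = 6,699 kg (over)
April 2026–September 2026: 56 kg + 5,152 kg + 1,081 kg + 45 kg + 322 kg + 1,940 kg = 8,596 kg (over)
May 2026–October 2026: 5,152 kg + 1,081 kg + 45 kg + 322 kg + 1,940 kg + 3,034 kg = 11,574 kg (over)
June 2026–November 2026: 1,081 kg + 45 kg + 322 kg + 1,940 kg + 3,034 kg + 2,330 kg = 8,752 kg (over)
July 2026–December 2026: 45 kg + 322 kg + 1,940 kg + 3,034 kg + 2,330 kg + 1,113 kg = 8,784 kg (over)
5 windows exceed the threshold.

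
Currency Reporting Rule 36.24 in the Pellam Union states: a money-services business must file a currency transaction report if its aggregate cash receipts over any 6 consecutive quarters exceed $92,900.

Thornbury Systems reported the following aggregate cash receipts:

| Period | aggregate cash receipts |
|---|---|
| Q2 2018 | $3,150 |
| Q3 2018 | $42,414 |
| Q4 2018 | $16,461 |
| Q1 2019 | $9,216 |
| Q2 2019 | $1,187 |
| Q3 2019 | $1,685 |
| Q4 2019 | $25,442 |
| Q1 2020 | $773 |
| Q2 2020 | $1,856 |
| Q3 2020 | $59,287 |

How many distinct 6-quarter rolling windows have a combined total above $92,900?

Q2 2018–Q3 2019: $3,150 + $42,414 + $16,461 + $9,216 + $1,187 + $1,685 = $74,113 (under)
Q3 2018–Q4 2019: $42,414 + $16,461 + $9,216 + $1,187 + $1,685 + $25,442 = $96,405 (over)
Q4 2018–Q1 2020: $16,461 + $9,216 + $1,187 + $1,685 + $25,442 + $773 = $54,764 (under)
Q1 2019–Q2 2020: $9,216 + $1,187 + $1,685 + $25,442 + $773 + $1,856 = $40,159 (under)
Q2 2019–Q3 2020: $1,187 + $1,685 + $25,442 + $773 + $1,856 + $59,287 = $90,230 (under)
1 window exceeds the threshold.

1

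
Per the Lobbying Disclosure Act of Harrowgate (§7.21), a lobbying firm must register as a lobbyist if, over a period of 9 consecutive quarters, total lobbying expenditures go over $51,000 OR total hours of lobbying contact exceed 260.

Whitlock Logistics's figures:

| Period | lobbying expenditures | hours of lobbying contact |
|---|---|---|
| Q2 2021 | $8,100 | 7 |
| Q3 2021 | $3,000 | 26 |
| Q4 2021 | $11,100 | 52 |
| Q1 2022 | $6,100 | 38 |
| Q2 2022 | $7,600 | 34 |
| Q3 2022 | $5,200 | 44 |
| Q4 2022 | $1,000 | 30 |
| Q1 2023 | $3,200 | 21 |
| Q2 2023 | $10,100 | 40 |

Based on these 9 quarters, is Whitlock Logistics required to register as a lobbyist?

Yes

Total lobbying expenditures: $8,100 + $3,000 + $11,100 + $6,100 + $7,600 + $5,200 + $1,000 + $3,200 + $10,100 = $55,400 (> $51,000).
Total hours of lobbying contact: 7 + 26 + 52 + 38 + 34 + 44 + 30 + 21 + 40 = 292 (> 260).
The test is 'or': at least one threshold is exceeded.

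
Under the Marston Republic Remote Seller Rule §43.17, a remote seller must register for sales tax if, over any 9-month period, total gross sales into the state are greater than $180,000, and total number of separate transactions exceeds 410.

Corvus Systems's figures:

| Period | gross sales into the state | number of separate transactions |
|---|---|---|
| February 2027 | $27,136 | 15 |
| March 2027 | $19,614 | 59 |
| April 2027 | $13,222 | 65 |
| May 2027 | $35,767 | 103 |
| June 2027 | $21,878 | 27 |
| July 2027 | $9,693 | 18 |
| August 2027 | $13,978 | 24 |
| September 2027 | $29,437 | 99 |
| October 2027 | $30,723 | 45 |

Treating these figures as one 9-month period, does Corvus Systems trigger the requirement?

Yes

Total gross sales into the state: $27,136 + $19,614 + $13,222 + $35,767 + $21,878 + $9,693 + $13,978 + $29,437 + $30,723 = $201,448 (> $180,000).
Total number of separate transactions: 15 + 59 + 65 + 103 + 27 + 18 + 24 + 99 + 45 = 455 (> 410).
The test is 'and': both thresholds are exceeded.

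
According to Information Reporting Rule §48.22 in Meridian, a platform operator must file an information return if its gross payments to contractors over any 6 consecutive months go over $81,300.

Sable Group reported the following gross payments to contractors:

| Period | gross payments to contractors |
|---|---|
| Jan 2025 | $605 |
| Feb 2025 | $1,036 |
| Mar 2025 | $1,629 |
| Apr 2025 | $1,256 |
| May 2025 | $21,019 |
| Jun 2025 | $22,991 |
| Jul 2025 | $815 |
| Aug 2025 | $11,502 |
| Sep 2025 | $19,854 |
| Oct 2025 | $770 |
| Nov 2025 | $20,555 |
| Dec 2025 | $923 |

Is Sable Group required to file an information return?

No

Jan 2025–Jun 2025: $605 + $1,036 + $1,629 + $1,256 + $21,019 + $22,991 = $48,536 (under)
Feb 2025–Jul 2025: $1,036 + $1,629 + $1,256 + $21,019 + $22,991 + $815 = $48,746 (under)
Mar 2025–Aug 2025: $1,629 + $1,256 + $21,019 + $22,991 + $815 + $11,502 = $59,212 (under)
Apr 2025–Sep 2025: $1,256 + $21,019 + $22,991 + $815 + $11,502 + $19,854 = $77,437 (under)
May 2025–Oct 2025: $21,019 + $22,991 + $815 + $11,502 + $19,854 + $770 = $76,951 (under)
Jun 2025–Nov 2025: $22,991 + $815 + $11,502 + $19,854 + $770 + $20,555 = $76,487 (under)
Jul 2025–Dec 2025: $815 + $11,502 + $19,854 + $770 + $20,555 + $923 = $54,419 (under)
No window exceeds $81,300.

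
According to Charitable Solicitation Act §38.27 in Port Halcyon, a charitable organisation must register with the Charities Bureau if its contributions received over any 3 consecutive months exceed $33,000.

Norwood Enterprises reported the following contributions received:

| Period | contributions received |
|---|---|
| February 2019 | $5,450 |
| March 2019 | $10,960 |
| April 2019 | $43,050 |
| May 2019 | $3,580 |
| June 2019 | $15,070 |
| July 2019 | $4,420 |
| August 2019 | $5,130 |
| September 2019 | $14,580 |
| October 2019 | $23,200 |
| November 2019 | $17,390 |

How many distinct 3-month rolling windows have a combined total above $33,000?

February 2019–April 2019: $5,450 + $10,960 + $43,050 = $59,460 (over)
March 2019–May 2019: $10,960 + $43,050 + $3,580 = $57,590 (over)
April 2019–June 2019: $43,050 + $3,580 + $15,070 = $61,700 (over)
May 2019–July 2019: $3,580 + $15,070 + $4,420 = $23,070 (under)
June 2019–August 2019: $15,070 + $4,420 + $5,130 = $24,620 (under)
July 2019–September 2019: $4,420 + $5,130 + $14,580 = $24,130 (under)
August 2019–October 2019: $5,130 + $14,580 + $23,200 = $42,910 (over)
September 2019–November 2019: $14,580 + $23,200 + $17,390 = $55,170 (over)
5 windows exceed the threshold.

5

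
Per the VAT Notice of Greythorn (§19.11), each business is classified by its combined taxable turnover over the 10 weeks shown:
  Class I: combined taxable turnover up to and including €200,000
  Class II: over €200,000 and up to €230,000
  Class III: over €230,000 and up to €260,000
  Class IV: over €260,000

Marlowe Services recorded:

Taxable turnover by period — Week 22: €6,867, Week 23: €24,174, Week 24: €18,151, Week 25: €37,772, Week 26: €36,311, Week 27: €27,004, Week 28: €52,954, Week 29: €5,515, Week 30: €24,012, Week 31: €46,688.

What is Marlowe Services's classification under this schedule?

Class IV

Combined taxable turnover: €6,867 + €24,174 + €18,151 + €37,772 + €36,311 + €27,004 + €52,954 + €5,515 + €24,012 + €46,688 = €279,448.
€279,448 > €260,000, so Class IV applies.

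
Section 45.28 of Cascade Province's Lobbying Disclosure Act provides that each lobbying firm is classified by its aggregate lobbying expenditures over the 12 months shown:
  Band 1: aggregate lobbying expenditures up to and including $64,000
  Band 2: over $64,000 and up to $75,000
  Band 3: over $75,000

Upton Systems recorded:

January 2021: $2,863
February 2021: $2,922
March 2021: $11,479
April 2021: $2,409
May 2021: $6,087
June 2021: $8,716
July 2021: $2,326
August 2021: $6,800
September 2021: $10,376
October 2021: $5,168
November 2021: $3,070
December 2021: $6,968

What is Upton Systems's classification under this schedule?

Band 2

Aggregate lobbying expenditures: $2,863 + $2,922 + $11,479 + $2,409 + $6,087 + $8,716 + $2,326 + $6,800 + $10,376 + $5,168 + $3,070 + $6,968 = $69,184.
$64,000 < $69,184 ≤ $75,000, so Band 2 applies.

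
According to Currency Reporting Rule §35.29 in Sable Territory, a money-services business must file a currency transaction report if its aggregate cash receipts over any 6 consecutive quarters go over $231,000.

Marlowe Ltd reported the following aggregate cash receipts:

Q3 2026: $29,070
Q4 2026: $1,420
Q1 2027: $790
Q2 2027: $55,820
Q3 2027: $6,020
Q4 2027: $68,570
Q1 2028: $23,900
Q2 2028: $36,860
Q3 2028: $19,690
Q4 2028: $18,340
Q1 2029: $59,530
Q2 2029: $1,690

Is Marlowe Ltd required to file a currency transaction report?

Q3 2026–Q4 2027: $29,070 + $1,420 + $790 + $55,820 + $6,020 + $68,570 = $161,690 (under)
Q4 2026–Q1 2028: $1,420 + $790 + $55,820 + $6,020 + $68,570 + $23,900 = $156,520 (under)
Q1 2027–Q2 2028: $790 + $55,820 + $6,020 + $68,570 + $23,900 + $36,860 = $191,960 (under)
Q2 2027–Q3 2028: $55,820 + $6,020 + $68,570 + $23,900 + $36,860 + $19,690 = $210,860 (under)
Q3 2027–Q4 2028: $6,020 + $68,570 + $23,900 + $36,860 + $19,690 + $18,340 = $173,380 (under)
Q4 2027–Q1 2029: $68,570 + $23,900 + $36,860 + $19,690 + $18,340 + $59,530 = $226,890 (under)
Q1 2028–Q2 2029: $23,900 + $36,860 + $19,690 + $18,340 + $59,530 + $1,690 = $160,010 (under)
No window exceeds $231,000.

No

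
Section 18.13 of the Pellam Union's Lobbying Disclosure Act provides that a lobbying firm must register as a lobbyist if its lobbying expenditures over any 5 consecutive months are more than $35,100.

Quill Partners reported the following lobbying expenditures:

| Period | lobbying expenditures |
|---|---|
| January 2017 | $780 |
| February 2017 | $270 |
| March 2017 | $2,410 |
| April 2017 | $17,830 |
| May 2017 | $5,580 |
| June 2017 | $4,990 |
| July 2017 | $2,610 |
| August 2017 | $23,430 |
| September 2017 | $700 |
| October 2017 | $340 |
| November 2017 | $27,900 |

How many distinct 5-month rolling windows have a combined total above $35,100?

3

January 2017–May 2017: $780 + $270 + $2,410 + $17,830 + $5,580 = $26,870 (under)
February 2017–June 2017: $270 + $2,410 + $17,830 + $5,580 + $4,990 = $31,080 (under)
March 2017–July 2017: $2,410 + $17,830 + $5,580 + $4,990 + $2,610 = $33,420 (under)
April 2017–August 2017: $17,830 + $5,580 + $4,990 + $2,610 + $23,430 = $54,440 (over)
May 2017–September 2017: $5,580 + $4,990 + $2,610 + $23,430 + $700 = $37,310 (over)
June 2017–October 2017: $4,990 + $2,610 + $23,430 + $700 + $340 = $32,070 (under)
July 2017–November 2017: $2,610 + $23,430 + $700 + $340 + $27,900 = $54,980 (over)
3 windows exceed the threshold.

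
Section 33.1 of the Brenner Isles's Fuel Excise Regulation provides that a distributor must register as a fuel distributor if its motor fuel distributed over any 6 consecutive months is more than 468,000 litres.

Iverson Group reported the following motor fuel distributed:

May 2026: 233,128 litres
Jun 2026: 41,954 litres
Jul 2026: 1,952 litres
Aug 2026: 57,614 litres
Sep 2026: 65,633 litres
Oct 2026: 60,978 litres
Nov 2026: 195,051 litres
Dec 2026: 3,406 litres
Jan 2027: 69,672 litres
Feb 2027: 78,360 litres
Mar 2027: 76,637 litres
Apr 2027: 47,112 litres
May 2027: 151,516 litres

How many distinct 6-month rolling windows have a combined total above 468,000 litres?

May 2026–Oct 2026: 233,128 litres + 41,954 litres + 1,952 litres + 57,614 litres + 65,633 litres + 60,978 litres = 461,259 litres (under)
Jun 2026–Nov 2026: 41,954 litres + 1,952 litres + 57,614 litres + 65,633 litres + 60,978 litres + 195,051 litres = 423,182 litres (under)
Jul 2026–Dec 2026: 1,952 litres + 57,614 litres + 65,633 litres + 60,978 litres + 195,051 litres + 3,406 litres = 384,634 litres (under)
Aug 2026–Jan 2027: 57,614 litres + 65,633 litres + 60,978 litres + 195,051 litres + 3,406 litres + 69,672 litres = 452,354 litres (under)
Sep 2026–Feb 2027: 65,633 litres + 60,978 litres + 195,051 litres + 3,406 litres + 69,672 litres + 78,360 litres = 473,100 litres (over)
Oct 2026–Mar 2027: 60,978 litres + 195,051 litres + 3,406 litres + 69,672 litres + 78,360 litres + 76,637 litres = 484,104 litres (over)
Nov 2026–Apr 2027: 195,051 litres + 3,406 litres + 69,672 litres + 78,360 litres + 76,637 litres + 47,112 litres = 470,238 litres (over)
Dec 2026–May 2027: 3,406 litres + 69,672 litres + 78,360 litres + 76,637 litres + 47,112 litres + 151,516 litres = 426,703 litres (under)
3 windows exceed the threshold.

3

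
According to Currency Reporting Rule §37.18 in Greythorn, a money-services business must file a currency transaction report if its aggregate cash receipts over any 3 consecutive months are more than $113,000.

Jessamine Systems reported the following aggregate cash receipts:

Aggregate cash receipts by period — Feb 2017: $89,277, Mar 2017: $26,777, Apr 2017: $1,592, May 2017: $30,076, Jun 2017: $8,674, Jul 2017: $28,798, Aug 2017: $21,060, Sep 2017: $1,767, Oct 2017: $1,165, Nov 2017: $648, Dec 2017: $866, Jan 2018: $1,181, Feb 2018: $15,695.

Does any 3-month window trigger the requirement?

Yes

Feb 2017–Apr 2017: $89,277 + $26,777 + $1,592 = $117,646 (over)
Mar 2017–May 2017: $26,777 + $1,592 + $30,076 = $58,445 (under)
Apr 2017–Jun 2017: $1,592 + $30,076 + $8,674 = $40,342 (under)
May 2017–Jul 2017: $30,076 + $8,674 + $28,798 = $67,548 (under)
Jun 2017–Aug 2017: $8,674 + $28,798 + $21,060 = $58,532 (under)
Jul 2017–Sep 2017: $28,798 + $21,060 + $1,767 = $51,625 (under)
Aug 2017–Oct 2017: $21,060 + $1,767 + $1,165 = $23,992 (under)
Sep 2017–Nov 2017: $1,767 + $1,165 + $648 = $3,580 (under)
Oct 2017–Dec 2017: $1,165 + $648 + $866 = $2,679 (under)
Nov 2017–Jan 2018: $648 + $866 + $1,181 = $2,695 (under)
Dec 2017–Feb 2018: $866 + $1,181 + $15,695 = $17,742 (under)
At least one window exceeds $113,000.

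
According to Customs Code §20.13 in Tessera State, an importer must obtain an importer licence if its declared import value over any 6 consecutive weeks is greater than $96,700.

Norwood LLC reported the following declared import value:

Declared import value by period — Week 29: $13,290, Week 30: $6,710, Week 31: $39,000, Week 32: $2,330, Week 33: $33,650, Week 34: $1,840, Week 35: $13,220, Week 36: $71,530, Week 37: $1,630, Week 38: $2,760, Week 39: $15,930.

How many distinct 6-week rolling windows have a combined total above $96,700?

Week 29–Week 34: $13,290 + $6,710 + $39,000 + $2,330 + $33,650 + $1,840 = $96,820 (over)
Week 30–Week 35: $6,710 + $39,000 + $2,330 + $33,650 + $1,840 + $13,220 = $96,750 (over)
Week 31–Week 36: $39,000 + $2,330 + $33,650 + $1,840 + $13,220 + $71,530 = $161,570 (over)
Week 32–Week 37: $2,330 + $33,650 + $1,840 + $13,220 + $71,530 + $1,630 = $124,200 (over)
Week 33–Week 38: $33,650 + $1,840 + $13,220 + $71,530 + $1,630 + $2,760 = $124,630 (over)
Week 34–Week 39: $1,840 + $13,220 + $71,530 + $1,630 + $2,760 + $15,930 = $106,910 (over)
6 windows exceed the threshold.

6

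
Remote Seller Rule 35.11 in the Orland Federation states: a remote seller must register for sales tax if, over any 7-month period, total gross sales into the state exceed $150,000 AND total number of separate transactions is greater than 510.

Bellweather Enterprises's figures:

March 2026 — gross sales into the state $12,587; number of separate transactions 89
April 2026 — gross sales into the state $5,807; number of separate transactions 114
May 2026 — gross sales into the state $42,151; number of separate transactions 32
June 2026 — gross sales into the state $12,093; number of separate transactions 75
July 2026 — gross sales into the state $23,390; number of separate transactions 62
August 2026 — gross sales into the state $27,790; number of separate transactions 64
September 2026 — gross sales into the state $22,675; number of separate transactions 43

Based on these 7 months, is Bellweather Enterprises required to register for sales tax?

Total gross sales into the state: $12,587 + $5,807 + $42,151 + $12,093 + $23,390 + $27,790 + $22,675 = $146,493 (≤ $150,000).
Total number of separate transactions: 89 + 114 + 32 + 75 + 62 + 64 + 43 = 479 (≤ 510).
The test is 'and': the rule requires both, and at least one is not exceeded.

No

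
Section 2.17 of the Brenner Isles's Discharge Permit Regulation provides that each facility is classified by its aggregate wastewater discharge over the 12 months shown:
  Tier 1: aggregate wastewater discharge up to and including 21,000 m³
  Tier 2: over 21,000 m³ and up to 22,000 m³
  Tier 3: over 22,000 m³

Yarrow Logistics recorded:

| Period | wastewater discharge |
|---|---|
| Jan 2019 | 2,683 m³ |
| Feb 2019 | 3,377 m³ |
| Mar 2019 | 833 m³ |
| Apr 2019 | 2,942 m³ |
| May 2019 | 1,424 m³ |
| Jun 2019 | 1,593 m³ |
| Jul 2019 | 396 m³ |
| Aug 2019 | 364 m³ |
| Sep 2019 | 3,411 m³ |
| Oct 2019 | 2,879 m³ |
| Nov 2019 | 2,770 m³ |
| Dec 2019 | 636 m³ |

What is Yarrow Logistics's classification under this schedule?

Aggregate wastewater discharge: 2,683 m³ + 3,377 m³ + 833 m³ + 2,942 m³ + 1,424 m³ + 1,593 m³ + 396 m³ + 364 m³ + 3,411 m³ + 2,879 m³ + 2,770 m³ + 636 m³ = 23,308 m³.
23,308 m³ > 22,000 m³, so Tier 3 applies.

Tier 3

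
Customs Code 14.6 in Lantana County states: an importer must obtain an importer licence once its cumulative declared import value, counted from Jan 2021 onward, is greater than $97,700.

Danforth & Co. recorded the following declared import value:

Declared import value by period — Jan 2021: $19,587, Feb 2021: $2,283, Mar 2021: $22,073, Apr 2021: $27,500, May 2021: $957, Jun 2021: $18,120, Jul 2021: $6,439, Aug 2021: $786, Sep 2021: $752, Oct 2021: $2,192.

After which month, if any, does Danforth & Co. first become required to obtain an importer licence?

Through Jan 2021: $19,587
Through Feb 2021: $21,870
Through Mar 2021: $43,943
Through Apr 2021: $71,443
Through May 2021: $72,400
Through Jun 2021: $90,520
Through Jul 2021: $96,959
Through Aug 2021: $97,745 ← exceeds threshold

Aug 2021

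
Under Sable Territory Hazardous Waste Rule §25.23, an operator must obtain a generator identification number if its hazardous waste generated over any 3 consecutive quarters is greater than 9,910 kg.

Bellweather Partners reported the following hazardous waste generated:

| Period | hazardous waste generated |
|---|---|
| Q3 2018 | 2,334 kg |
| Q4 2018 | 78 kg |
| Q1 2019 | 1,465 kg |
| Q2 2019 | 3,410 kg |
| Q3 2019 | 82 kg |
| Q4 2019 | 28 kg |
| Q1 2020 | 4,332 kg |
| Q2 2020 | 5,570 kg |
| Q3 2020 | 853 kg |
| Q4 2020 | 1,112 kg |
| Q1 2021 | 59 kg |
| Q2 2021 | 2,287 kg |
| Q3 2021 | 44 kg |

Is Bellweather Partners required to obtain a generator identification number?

Q3 2018–Q1 2019: 2,334 kg + 78 kg + 1,465 kg = 3,877 kg (under)
Q4 2018–Q2 2019: 78 kg + 1,465 kg + 3,410 kg = 4,953 kg (under)
Q1 2019–Q3 2019: 1,465 kg + 3,410 kg + 82 kg = 4,957 kg (under)
Q2 2019–Q4 2019: 3,410 kg + 82 kg + 28 kg = 3,520 kg (under)
Q3 2019–Q1 2020: 82 kg + 28 kg + 4,332 kg = 4,442 kg (under)
Q4 2019–Q2 2020: 28 kg + 4,332 kg + 5,570 kg = 9,930 kg (over)
Q1 2020–Q3 2020: 4,332 kg + 5,570 kg + 853 kg = 10,755 kg (over)
Q2 2020–Q4 2020: 5,570 kg + 853 kg + 1,112 kg = 7,535 kg (under)
Q3 2020–Q1 2021: 853 kg + 1,112 kg + 59 kg = 2,024 kg (under)
Q4 2020–Q2 2021: 1,112 kg + 59 kg + 2,287 kg = 3,458 kg (under)
Q1 2021–Q3 2021: 59 kg + 2,287 kg + 44 kg = 2,390 kg (under)
At least one window exceeds 9,910 kg.

Yes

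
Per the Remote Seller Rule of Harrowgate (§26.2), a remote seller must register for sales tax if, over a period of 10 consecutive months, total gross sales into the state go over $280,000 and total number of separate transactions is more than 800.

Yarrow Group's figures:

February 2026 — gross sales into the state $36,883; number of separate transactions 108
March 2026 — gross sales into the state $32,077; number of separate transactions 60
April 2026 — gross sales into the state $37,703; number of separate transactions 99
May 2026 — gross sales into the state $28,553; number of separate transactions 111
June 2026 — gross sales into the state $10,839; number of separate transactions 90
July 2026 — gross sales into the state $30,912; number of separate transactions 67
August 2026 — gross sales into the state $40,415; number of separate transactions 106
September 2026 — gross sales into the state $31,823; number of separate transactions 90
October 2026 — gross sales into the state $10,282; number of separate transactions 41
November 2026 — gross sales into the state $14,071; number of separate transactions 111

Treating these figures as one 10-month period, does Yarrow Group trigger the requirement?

No

Total gross sales into the state: $36,883 + $32,077 + $37,703 + $28,553 + $10,839 + $30,912 + $40,415 + $31,823 + $10,282 + $14,071 = $273,558 (≤ $280,000).
Total number of separate transactions: 108 + 60 + 99 + 111 + 90 + 67 + 106 + 90 + 41 + 111 = 883 (> 800).
The test is 'and': the rule requires both, and at least one is not exceeded.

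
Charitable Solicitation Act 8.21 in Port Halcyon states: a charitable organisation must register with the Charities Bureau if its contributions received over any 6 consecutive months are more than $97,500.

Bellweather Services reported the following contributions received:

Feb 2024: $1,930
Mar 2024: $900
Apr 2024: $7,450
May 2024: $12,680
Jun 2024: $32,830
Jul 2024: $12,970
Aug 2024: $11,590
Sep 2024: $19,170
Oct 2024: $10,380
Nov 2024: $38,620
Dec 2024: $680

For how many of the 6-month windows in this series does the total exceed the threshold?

2

Feb 2024–Jul 2024: $1,930 + $900 + $7,450 + $12,680 + $32,830 + $12,970 = $68,760 (under)
Mar 2024–Aug 2024: $900 + $7,450 + $12,680 + $32,830 + $12,970 + $11,590 = $78,420 (under)
Apr 2024–Sep 2024: $7,450 + $12,680 + $32,830 + $12,970 + $11,590 + $19,170 = $96,690 (under)
May 2024–Oct 2024: $12,680 + $32,830 + $12,970 + $11,590 + $19,170 + $10,380 = $99,620 (over)
Jun 2024–Nov 2024: $32,830 + $12,970 + $11,590 + $19,170 + $10,380 + $38,620 = $125,560 (over)
Jul 2024–Dec 2024: $12,970 + $11,590 + $19,170 + $10,380 + $38,620 + $680 = $93,410 (under)
2 windows exceed the threshold.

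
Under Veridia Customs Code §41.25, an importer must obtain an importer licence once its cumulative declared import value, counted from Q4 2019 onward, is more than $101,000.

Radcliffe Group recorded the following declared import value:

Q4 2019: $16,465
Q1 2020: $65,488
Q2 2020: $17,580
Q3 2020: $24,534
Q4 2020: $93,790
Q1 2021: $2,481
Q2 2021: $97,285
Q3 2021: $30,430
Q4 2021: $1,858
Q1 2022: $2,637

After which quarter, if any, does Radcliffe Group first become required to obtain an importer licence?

Through Q4 2019: $16,465
Through Q1 2020: $81,953
Through Q2 2020: $99,533
Through Q3 2020: $124,067 ← exceeds threshold

Q3 2020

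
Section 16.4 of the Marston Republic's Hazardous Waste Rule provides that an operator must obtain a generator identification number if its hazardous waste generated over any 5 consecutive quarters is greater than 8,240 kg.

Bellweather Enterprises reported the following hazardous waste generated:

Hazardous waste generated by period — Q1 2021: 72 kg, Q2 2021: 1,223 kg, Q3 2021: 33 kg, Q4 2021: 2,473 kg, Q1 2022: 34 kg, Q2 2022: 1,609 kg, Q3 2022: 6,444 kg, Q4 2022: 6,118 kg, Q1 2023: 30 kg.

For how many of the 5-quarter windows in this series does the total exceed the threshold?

Q1 2021–Q1 2022: 72 kg + 1,223 kg + 33 kg + 2,473 kg + 34 kg = 3,835 kg (under)
Q2 2021–Q2 2022: 1,223 kg + 33 kg + 2,473 kg + 34 kg + 1,609 kg = 5,372 kg (under)
Q3 2021–Q3 2022: 33 kg + 2,473 kg + 34 kg + 1,609 kg + 6,444 kg = 10,593 kg (over)
Q4 2021–Q4 2022: 2,473 kg + 34 kg + 1,609 kg + 6,444 kg + 6,118 kg = 16,678 kg (over)
Q1 2022–Q1 2023: 34 kg + 1,609 kg + 6,444 kg + 6,118 kg + 30 kg = 14,235 kg (over)
3 windows exceed the threshold.

3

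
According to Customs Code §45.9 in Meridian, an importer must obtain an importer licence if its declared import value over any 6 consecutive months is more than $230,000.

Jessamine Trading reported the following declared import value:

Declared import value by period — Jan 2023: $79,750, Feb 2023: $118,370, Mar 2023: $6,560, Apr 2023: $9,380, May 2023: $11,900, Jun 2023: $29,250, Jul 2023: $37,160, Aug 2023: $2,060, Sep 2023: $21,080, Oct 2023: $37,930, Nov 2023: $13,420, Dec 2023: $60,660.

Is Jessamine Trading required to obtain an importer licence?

Jan 2023–Jun 2023: $79,750 + $118,370 + $6,560 + $9,380 + $11,900 + $29,250 = $255,210 (over)
Feb 2023–Jul 2023: $118,370 + $6,560 + $9,380 + $11,900 + $29,250 + $37,160 = $212,620 (under)
Mar 2023–Aug 2023: $6,560 + $9,380 + $11,900 + $29,250 + $37,160 + $2,060 = $96,310 (under)
Apr 2023–Sep 2023: $9,380 + $11,900 + $29,250 + $37,160 + $2,060 + $21,080 = $110,830 (under)
May 2023–Oct 2023: $11,900 + $29,250 + $37,160 + $2,060 + $21,080 + $37,930 = $139,380 (under)
Jun 2023–Nov 2023: $29,250 + $37,160 + $2,060 + $21,080 + $37,930 + $13,420 = $140,900 (under)
Jul 2023–Dec 2023: $37,160 + $2,060 + $21,080 + $37,930 + $13,420 + $60,660 = $172,310 (under)
At least one window exceeds $230,000.

Yes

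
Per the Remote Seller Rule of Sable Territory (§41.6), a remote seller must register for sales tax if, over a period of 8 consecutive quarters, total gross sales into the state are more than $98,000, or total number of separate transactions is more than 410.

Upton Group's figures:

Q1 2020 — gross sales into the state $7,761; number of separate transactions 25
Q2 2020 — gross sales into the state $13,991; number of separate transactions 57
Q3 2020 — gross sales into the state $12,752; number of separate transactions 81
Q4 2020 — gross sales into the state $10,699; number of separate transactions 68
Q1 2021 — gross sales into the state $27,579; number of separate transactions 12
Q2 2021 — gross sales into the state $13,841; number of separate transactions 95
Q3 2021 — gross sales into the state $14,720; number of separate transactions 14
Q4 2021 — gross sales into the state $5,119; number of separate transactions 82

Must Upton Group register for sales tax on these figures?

Total gross sales into the state: $7,761 + $13,991 + $12,752 + $10,699 + $27,579 + $13,841 + $14,720 + $5,119 = $106,462 (> $98,000).
Total number of separate transactions: 25 + 57 + 81 + 68 + 12 + 95 + 14 + 82 = 434 (> 410).
The test is 'or': at least one threshold is exceeded.

Yes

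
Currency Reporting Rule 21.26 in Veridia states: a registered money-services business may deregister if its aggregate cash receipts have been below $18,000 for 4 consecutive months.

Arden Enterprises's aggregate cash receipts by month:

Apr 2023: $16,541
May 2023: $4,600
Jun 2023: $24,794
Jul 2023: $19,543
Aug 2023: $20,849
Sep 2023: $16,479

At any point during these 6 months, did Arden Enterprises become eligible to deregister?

Months below $18,000: Apr 2023, May 2023, Sep 2023.
Longest run of consecutive months below the threshold: 2.
2 < 4, so Arden Enterprises never became eligible.

No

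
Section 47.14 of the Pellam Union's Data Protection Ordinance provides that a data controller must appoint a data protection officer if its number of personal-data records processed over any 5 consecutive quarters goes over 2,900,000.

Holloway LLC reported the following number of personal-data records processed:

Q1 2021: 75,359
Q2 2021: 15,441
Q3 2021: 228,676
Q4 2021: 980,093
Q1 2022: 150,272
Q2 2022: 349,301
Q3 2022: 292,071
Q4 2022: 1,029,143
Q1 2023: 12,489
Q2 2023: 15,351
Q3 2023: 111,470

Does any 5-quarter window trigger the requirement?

No

Q1 2021–Q1 2022: 75,359 + 15,441 + 228,676 + 980,093 + 150,272 = 1,449,841 (under)
Q2 2021–Q2 2022: 15,441 + 228,676 + 980,093 + 150,272 + 349,301 = 1,723,783 (under)
Q3 2021–Q3 2022: 228,676 + 980,093 + 150,272 + 349,301 + 292,071 = 2,000,413 (under)
Q4 2021–Q4 2022: 980,093 + 150,272 + 349,301 + 292,071 + 1,029,143 = 2,800,880 (under)
Q1 2022–Q1 2023: 150,272 + 349,301 + 292,071 + 1,029,143 + 12,489 = 1,833,276 (under)
Q2 2022–Q2 2023: 349,301 + 292,071 + 1,029,143 + 12,489 + 15,351 = 1,698,355 (under)
Q3 2022–Q3 2023: 292,071 + 1,029,143 + 12,489 + 15,351 + 111,470 = 1,460,524 (under)
No window exceeds 2,900,000.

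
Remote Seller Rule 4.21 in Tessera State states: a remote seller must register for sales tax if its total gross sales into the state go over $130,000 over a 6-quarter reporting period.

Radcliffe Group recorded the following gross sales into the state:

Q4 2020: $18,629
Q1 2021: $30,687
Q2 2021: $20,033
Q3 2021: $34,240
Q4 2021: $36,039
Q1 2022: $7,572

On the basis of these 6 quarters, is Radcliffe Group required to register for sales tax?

Yes

Total gross sales into the state: $18,629 + $30,687 + $20,033 + $34,240 + $36,039 + $7,572 = $147,200.
$147,200 > $130,000, so the threshold is exceeded.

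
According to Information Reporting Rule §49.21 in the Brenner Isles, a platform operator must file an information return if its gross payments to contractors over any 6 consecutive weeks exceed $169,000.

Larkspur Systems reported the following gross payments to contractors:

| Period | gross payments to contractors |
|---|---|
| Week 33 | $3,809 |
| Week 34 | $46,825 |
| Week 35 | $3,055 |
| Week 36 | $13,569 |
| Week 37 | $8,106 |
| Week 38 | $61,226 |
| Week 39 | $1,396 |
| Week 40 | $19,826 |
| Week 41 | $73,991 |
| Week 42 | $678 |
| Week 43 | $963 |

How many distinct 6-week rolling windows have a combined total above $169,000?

Week 33–Week 38: $3,809 + $46,825 + $3,055 + $13,569 + $8,106 + $61,226 = $136,590 (under)
Week 34–Week 39: $46,825 + $3,055 + $13,569 + $8,106 + $61,226 + $1,396 = $134,177 (under)
Week 35–Week 40: $3,055 + $13,569 + $8,106 + $61,226 + $1,396 + $19,826 = $107,178 (under)
Week 36–Week 41: $13,569 + $8,106 + $61,226 + $1,396 + $19,826 + $73,991 = $178,114 (over)
Week 37–Week 42: $8,106 + $61,226 + $1,396 + $19,826 + $73,991 + $678 = $165,223 (under)
Week 38–Week 43: $61,226 + $1,396 + $19,826 + $73,991 + $678 + $963 = $158,080 (under)
1 window exceeds the threshold.

1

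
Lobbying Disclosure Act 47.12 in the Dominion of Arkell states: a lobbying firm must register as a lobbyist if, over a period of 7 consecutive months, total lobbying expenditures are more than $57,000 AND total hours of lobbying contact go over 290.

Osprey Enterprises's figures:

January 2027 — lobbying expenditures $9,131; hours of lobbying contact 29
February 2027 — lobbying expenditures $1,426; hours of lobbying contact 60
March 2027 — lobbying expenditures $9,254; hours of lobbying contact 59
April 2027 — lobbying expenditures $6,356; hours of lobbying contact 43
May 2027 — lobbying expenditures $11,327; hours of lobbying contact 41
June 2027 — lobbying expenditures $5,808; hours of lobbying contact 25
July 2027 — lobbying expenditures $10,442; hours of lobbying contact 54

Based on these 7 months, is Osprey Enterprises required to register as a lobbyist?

No

Total lobbying expenditures: $9,131 + $1,426 + $9,254 + $6,356 + $11,327 + $5,808 + $10,442 = $53,744 (≤ $57,000).
Total hours of lobbying contact: 29 + 60 + 59 + 43 + 41 + 25 + 54 = 311 (> 290).
The test is 'and': the rule requires both, and at least one is not exceeded.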